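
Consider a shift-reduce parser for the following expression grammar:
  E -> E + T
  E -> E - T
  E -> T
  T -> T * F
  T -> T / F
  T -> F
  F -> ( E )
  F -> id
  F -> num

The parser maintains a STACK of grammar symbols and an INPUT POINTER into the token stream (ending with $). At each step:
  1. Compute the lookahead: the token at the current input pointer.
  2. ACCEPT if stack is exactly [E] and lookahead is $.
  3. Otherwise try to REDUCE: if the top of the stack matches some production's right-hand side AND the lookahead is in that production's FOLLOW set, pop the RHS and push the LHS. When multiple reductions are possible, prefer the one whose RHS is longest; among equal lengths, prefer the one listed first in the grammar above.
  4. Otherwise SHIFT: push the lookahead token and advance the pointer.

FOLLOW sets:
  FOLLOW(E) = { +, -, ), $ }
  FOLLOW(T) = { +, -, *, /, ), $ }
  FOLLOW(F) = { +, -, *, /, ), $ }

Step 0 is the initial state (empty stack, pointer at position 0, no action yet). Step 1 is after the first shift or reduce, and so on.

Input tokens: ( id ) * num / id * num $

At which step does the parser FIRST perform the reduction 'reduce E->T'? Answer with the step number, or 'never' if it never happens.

Answer: 5

Derivation:
Step 1: shift (. Stack=[(] ptr=1 lookahead=id remaining=[id ) * num / id * num $]
Step 2: shift id. Stack=[( id] ptr=2 lookahead=) remaining=[) * num / id * num $]
Step 3: reduce F->id. Stack=[( F] ptr=2 lookahead=) remaining=[) * num / id * num $]
Step 4: reduce T->F. Stack=[( T] ptr=2 lookahead=) remaining=[) * num / id * num $]
Step 5: reduce E->T. Stack=[( E] ptr=2 lookahead=) remaining=[) * num / id * num $]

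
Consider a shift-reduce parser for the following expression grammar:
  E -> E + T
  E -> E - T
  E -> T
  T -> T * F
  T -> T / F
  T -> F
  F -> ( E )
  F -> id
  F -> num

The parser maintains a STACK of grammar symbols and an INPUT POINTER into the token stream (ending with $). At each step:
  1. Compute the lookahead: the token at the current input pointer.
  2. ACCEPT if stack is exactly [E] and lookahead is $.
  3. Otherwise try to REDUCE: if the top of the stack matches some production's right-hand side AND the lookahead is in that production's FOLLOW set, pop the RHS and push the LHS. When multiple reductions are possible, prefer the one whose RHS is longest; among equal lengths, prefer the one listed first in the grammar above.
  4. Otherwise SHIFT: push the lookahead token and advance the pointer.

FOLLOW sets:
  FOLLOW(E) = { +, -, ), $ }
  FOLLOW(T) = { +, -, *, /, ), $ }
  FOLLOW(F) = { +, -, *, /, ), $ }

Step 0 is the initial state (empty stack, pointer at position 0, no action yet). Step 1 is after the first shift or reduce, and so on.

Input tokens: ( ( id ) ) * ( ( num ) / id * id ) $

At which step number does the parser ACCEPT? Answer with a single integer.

Answer: 37

Derivation:
Step 1: shift (. Stack=[(] ptr=1 lookahead=( remaining=[( id ) ) * ( ( num ) / id * id ) $]
Step 2: shift (. Stack=[( (] ptr=2 lookahead=id remaining=[id ) ) * ( ( num ) / id * id ) $]
Step 3: shift id. Stack=[( ( id] ptr=3 lookahead=) remaining=[) ) * ( ( num ) / id * id ) $]
Step 4: reduce F->id. Stack=[( ( F] ptr=3 lookahead=) remaining=[) ) * ( ( num ) / id * id ) $]
Step 5: reduce T->F. Stack=[( ( T] ptr=3 lookahead=) remaining=[) ) * ( ( num ) / id * id ) $]
Step 6: reduce E->T. Stack=[( ( E] ptr=3 lookahead=) remaining=[) ) * ( ( num ) / id * id ) $]
Step 7: shift ). Stack=[( ( E )] ptr=4 lookahead=) remaining=[) * ( ( num ) / id * id ) $]
Step 8: reduce F->( E ). Stack=[( F] ptr=4 lookahead=) remaining=[) * ( ( num ) / id * id ) $]
Step 9: reduce T->F. Stack=[( T] ptr=4 lookahead=) remaining=[) * ( ( num ) / id * id ) $]
Step 10: reduce E->T. Stack=[( E] ptr=4 lookahead=) remaining=[) * ( ( num ) / id * id ) $]
Step 11: shift ). Stack=[( E )] ptr=5 lookahead=* remaining=[* ( ( num ) / id * id ) $]
Step 12: reduce F->( E ). Stack=[F] ptr=5 lookahead=* remaining=[* ( ( num ) / id * id ) $]
Step 13: reduce T->F. Stack=[T] ptr=5 lookahead=* remaining=[* ( ( num ) / id * id ) $]
Step 14: shift *. Stack=[T *] ptr=6 lookahead=( remaining=[( ( num ) / id * id ) $]
Step 15: shift (. Stack=[T * (] ptr=7 lookahead=( remaining=[( num ) / id * id ) $]
Step 16: shift (. Stack=[T * ( (] ptr=8 lookahead=num remaining=[num ) / id * id ) $]
Step 17: shift num. Stack=[T * ( ( num] ptr=9 lookahead=) remaining=[) / id * id ) $]
Step 18: reduce F->num. Stack=[T * ( ( F] ptr=9 lookahead=) remaining=[) / id * id ) $]
Step 19: reduce T->F. Stack=[T * ( ( T] ptr=9 lookahead=) remaining=[) / id * id ) $]
Step 20: reduce E->T. Stack=[T * ( ( E] ptr=9 lookahead=) remaining=[) / id * id ) $]
Step 21: shift ). Stack=[T * ( ( E )] ptr=10 lookahead=/ remaining=[/ id * id ) $]
Step 22: reduce F->( E ). Stack=[T * ( F] ptr=10 lookahead=/ remaining=[/ id * id ) $]
Step 23: reduce T->F. Stack=[T * ( T] ptr=10 lookahead=/ remaining=[/ id * id ) $]
Step 24: shift /. Stack=[T * ( T /] ptr=11 lookahead=id remaining=[id * id ) $]
Step 25: shift id. Stack=[T * ( T / id] ptr=12 lookahead=* remaining=[* id ) $]
Step 26: reduce F->id. Stack=[T * ( T / F] ptr=12 lookahead=* remaining=[* id ) $]
Step 27: reduce T->T / F. Stack=[T * ( T] ptr=12 lookahead=* remaining=[* id ) $]
Step 28: shift *. Stack=[T * ( T *] ptr=13 lookahead=id remaining=[id ) $]
Step 29: shift id. Stack=[T * ( T * id] ptr=14 lookahead=) remaining=[) $]
Step 30: reduce F->id. Stack=[T * ( T * F] ptr=14 lookahead=) remaining=[) $]
Step 31: reduce T->T * F. Stack=[T * ( T] ptr=14 lookahead=) remaining=[) $]
Step 32: reduce E->T. Stack=[T * ( E] ptr=14 lookahead=) remaining=[) $]
Step 33: shift ). Stack=[T * ( E )] ptr=15 lookahead=$ remaining=[$]
Step 34: reduce F->( E ). Stack=[T * F] ptr=15 lookahead=$ remaining=[$]
Step 35: reduce T->T * F. Stack=[T] ptr=15 lookahead=$ remaining=[$]
Step 36: reduce E->T. Stack=[E] ptr=15 lookahead=$ remaining=[$]
Step 37: accept. Stack=[E] ptr=15 lookahead=$ remaining=[$]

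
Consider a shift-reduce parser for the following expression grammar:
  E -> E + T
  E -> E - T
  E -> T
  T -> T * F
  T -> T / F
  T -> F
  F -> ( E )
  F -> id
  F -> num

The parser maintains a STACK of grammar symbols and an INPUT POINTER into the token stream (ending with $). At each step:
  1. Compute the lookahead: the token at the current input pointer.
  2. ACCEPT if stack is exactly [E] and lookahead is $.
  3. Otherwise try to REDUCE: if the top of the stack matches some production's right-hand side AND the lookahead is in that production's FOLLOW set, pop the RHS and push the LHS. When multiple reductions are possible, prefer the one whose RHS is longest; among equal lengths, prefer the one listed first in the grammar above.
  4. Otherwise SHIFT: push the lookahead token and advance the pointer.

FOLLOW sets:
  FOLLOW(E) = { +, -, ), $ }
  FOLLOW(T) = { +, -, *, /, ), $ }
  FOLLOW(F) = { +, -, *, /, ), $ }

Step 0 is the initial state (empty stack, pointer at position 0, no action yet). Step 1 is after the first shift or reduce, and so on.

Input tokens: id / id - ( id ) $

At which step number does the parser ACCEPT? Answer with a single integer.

Step 1: shift id. Stack=[id] ptr=1 lookahead=/ remaining=[/ id - ( id ) $]
Step 2: reduce F->id. Stack=[F] ptr=1 lookahead=/ remaining=[/ id - ( id ) $]
Step 3: reduce T->F. Stack=[T] ptr=1 lookahead=/ remaining=[/ id - ( id ) $]
Step 4: shift /. Stack=[T /] ptr=2 lookahead=id remaining=[id - ( id ) $]
Step 5: shift id. Stack=[T / id] ptr=3 lookahead=- remaining=[- ( id ) $]
Step 6: reduce F->id. Stack=[T / F] ptr=3 lookahead=- remaining=[- ( id ) $]
Step 7: reduce T->T / F. Stack=[T] ptr=3 lookahead=- remaining=[- ( id ) $]
Step 8: reduce E->T. Stack=[E] ptr=3 lookahead=- remaining=[- ( id ) $]
Step 9: shift -. Stack=[E -] ptr=4 lookahead=( remaining=[( id ) $]
Step 10: shift (. Stack=[E - (] ptr=5 lookahead=id remaining=[id ) $]
Step 11: shift id. Stack=[E - ( id] ptr=6 lookahead=) remaining=[) $]
Step 12: reduce F->id. Stack=[E - ( F] ptr=6 lookahead=) remaining=[) $]
Step 13: reduce T->F. Stack=[E - ( T] ptr=6 lookahead=) remaining=[) $]
Step 14: reduce E->T. Stack=[E - ( E] ptr=6 lookahead=) remaining=[) $]
Step 15: shift ). Stack=[E - ( E )] ptr=7 lookahead=$ remaining=[$]
Step 16: reduce F->( E ). Stack=[E - F] ptr=7 lookahead=$ remaining=[$]
Step 17: reduce T->F. Stack=[E - T] ptr=7 lookahead=$ remaining=[$]
Step 18: reduce E->E - T. Stack=[E] ptr=7 lookahead=$ remaining=[$]
Step 19: accept. Stack=[E] ptr=7 lookahead=$ remaining=[$]

Answer: 19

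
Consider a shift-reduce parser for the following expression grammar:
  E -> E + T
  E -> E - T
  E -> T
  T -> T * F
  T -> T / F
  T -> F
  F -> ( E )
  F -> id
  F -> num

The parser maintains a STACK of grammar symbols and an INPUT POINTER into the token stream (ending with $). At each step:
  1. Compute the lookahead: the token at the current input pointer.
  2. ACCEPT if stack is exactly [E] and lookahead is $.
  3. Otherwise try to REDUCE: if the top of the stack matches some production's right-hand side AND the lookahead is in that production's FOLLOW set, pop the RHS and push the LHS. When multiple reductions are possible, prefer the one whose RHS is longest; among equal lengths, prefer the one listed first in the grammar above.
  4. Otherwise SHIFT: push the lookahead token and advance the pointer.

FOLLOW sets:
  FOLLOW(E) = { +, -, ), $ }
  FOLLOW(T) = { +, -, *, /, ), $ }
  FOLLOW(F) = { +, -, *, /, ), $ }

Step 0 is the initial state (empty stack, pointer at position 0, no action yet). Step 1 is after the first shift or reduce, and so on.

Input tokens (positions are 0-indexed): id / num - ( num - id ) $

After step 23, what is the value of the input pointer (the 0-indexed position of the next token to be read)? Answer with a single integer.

Answer: 9

Derivation:
Step 1: shift id. Stack=[id] ptr=1 lookahead=/ remaining=[/ num - ( num - id ) $]
Step 2: reduce F->id. Stack=[F] ptr=1 lookahead=/ remaining=[/ num - ( num - id ) $]
Step 3: reduce T->F. Stack=[T] ptr=1 lookahead=/ remaining=[/ num - ( num - id ) $]
Step 4: shift /. Stack=[T /] ptr=2 lookahead=num remaining=[num - ( num - id ) $]
Step 5: shift num. Stack=[T / num] ptr=3 lookahead=- remaining=[- ( num - id ) $]
Step 6: reduce F->num. Stack=[T / F] ptr=3 lookahead=- remaining=[- ( num - id ) $]
Step 7: reduce T->T / F. Stack=[T] ptr=3 lookahead=- remaining=[- ( num - id ) $]
Step 8: reduce E->T. Stack=[E] ptr=3 lookahead=- remaining=[- ( num - id ) $]
Step 9: shift -. Stack=[E -] ptr=4 lookahead=( remaining=[( num - id ) $]
Step 10: shift (. Stack=[E - (] ptr=5 lookahead=num remaining=[num - id ) $]
Step 11: shift num. Stack=[E - ( num] ptr=6 lookahead=- remaining=[- id ) $]
Step 12: reduce F->num. Stack=[E - ( F] ptr=6 lookahead=- remaining=[- id ) $]
Step 13: reduce T->F. Stack=[E - ( T] ptr=6 lookahead=- remaining=[- id ) $]
Step 14: reduce E->T. Stack=[E - ( E] ptr=6 lookahead=- remaining=[- id ) $]
Step 15: shift -. Stack=[E - ( E -] ptr=7 lookahead=id remaining=[id ) $]
Step 16: shift id. Stack=[E - ( E - id] ptr=8 lookahead=) remaining=[) $]
Step 17: reduce F->id. Stack=[E - ( E - F] ptr=8 lookahead=) remaining=[) $]
Step 18: reduce T->F. Stack=[E - ( E - T] ptr=8 lookahead=) remaining=[) $]
Step 19: reduce E->E - T. Stack=[E - ( E] ptr=8 lookahead=) remaining=[) $]
Step 20: shift ). Stack=[E - ( E )] ptr=9 lookahead=$ remaining=[$]
Step 21: reduce F->( E ). Stack=[E - F] ptr=9 lookahead=$ remaining=[$]
Step 22: reduce T->F. Stack=[E - T] ptr=9 lookahead=$ remaining=[$]
Step 23: reduce E->E - T. Stack=[E] ptr=9 lookahead=$ remaining=[$]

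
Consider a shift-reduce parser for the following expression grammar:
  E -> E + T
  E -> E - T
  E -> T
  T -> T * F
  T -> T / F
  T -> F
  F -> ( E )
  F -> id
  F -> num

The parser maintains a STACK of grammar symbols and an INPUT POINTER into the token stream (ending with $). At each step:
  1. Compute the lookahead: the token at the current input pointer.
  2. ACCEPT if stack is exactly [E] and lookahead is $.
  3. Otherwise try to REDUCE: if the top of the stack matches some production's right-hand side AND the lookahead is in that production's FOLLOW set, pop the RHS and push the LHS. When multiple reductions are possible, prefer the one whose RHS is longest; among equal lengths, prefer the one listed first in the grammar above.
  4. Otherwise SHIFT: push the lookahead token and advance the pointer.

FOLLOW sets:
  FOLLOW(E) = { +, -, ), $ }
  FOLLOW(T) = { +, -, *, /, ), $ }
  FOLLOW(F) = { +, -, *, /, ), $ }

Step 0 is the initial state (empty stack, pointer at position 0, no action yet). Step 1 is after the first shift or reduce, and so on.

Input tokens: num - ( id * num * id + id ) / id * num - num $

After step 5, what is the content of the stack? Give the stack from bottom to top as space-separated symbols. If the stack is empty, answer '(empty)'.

Step 1: shift num. Stack=[num] ptr=1 lookahead=- remaining=[- ( id * num * id + id ) / id * num - num $]
Step 2: reduce F->num. Stack=[F] ptr=1 lookahead=- remaining=[- ( id * num * id + id ) / id * num - num $]
Step 3: reduce T->F. Stack=[T] ptr=1 lookahead=- remaining=[- ( id * num * id + id ) / id * num - num $]
Step 4: reduce E->T. Stack=[E] ptr=1 lookahead=- remaining=[- ( id * num * id + id ) / id * num - num $]
Step 5: shift -. Stack=[E -] ptr=2 lookahead=( remaining=[( id * num * id + id ) / id * num - num $]

Answer: E -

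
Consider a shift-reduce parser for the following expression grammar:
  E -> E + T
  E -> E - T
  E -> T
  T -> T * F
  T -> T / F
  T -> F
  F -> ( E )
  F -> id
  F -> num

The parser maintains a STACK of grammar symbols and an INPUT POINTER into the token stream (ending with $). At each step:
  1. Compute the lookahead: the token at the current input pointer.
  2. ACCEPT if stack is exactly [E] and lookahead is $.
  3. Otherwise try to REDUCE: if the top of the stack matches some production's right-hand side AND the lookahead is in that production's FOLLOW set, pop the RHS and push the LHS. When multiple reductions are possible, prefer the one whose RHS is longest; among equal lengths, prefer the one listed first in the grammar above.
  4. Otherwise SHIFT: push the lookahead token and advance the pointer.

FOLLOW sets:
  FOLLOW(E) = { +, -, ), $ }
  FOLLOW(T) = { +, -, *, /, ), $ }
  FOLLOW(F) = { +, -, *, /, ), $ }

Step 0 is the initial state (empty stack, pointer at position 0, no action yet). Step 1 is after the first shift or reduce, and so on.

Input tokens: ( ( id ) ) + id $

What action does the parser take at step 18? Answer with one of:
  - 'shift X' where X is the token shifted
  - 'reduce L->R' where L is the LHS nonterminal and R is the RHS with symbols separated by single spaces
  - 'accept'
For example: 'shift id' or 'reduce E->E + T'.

Answer: reduce T->F

Derivation:
Step 1: shift (. Stack=[(] ptr=1 lookahead=( remaining=[( id ) ) + id $]
Step 2: shift (. Stack=[( (] ptr=2 lookahead=id remaining=[id ) ) + id $]
Step 3: shift id. Stack=[( ( id] ptr=3 lookahead=) remaining=[) ) + id $]
Step 4: reduce F->id. Stack=[( ( F] ptr=3 lookahead=) remaining=[) ) + id $]
Step 5: reduce T->F. Stack=[( ( T] ptr=3 lookahead=) remaining=[) ) + id $]
Step 6: reduce E->T. Stack=[( ( E] ptr=3 lookahead=) remaining=[) ) + id $]
Step 7: shift ). Stack=[( ( E )] ptr=4 lookahead=) remaining=[) + id $]
Step 8: reduce F->( E ). Stack=[( F] ptr=4 lookahead=) remaining=[) + id $]
Step 9: reduce T->F. Stack=[( T] ptr=4 lookahead=) remaining=[) + id $]
Step 10: reduce E->T. Stack=[( E] ptr=4 lookahead=) remaining=[) + id $]
Step 11: shift ). Stack=[( E )] ptr=5 lookahead=+ remaining=[+ id $]
Step 12: reduce F->( E ). Stack=[F] ptr=5 lookahead=+ remaining=[+ id $]
Step 13: reduce T->F. Stack=[T] ptr=5 lookahead=+ remaining=[+ id $]
Step 14: reduce E->T. Stack=[E] ptr=5 lookahead=+ remaining=[+ id $]
Step 15: shift +. Stack=[E +] ptr=6 lookahead=id remaining=[id $]
Step 16: shift id. Stack=[E + id] ptr=7 lookahead=$ remaining=[$]
Step 17: reduce F->id. Stack=[E + F] ptr=7 lookahead=$ remaining=[$]
Step 18: reduce T->F. Stack=[E + T] ptr=7 lookahead=$ remaining=[$]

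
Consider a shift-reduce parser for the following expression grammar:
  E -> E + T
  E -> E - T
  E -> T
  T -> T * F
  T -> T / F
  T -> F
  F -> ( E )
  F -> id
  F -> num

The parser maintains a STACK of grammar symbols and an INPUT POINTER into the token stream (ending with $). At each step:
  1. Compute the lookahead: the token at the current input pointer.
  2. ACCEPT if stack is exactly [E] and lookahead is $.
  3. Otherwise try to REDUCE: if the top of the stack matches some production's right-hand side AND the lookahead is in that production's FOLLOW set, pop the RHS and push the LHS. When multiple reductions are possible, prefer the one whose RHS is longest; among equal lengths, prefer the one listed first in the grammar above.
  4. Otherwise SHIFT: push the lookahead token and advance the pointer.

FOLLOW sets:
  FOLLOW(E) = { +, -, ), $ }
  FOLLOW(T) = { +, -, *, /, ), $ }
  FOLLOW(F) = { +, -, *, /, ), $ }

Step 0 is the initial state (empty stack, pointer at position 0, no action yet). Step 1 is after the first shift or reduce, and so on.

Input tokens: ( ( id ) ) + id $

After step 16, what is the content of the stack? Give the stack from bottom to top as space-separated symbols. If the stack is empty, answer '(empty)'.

Answer: E + id

Derivation:
Step 1: shift (. Stack=[(] ptr=1 lookahead=( remaining=[( id ) ) + id $]
Step 2: shift (. Stack=[( (] ptr=2 lookahead=id remaining=[id ) ) + id $]
Step 3: shift id. Stack=[( ( id] ptr=3 lookahead=) remaining=[) ) + id $]
Step 4: reduce F->id. Stack=[( ( F] ptr=3 lookahead=) remaining=[) ) + id $]
Step 5: reduce T->F. Stack=[( ( T] ptr=3 lookahead=) remaining=[) ) + id $]
Step 6: reduce E->T. Stack=[( ( E] ptr=3 lookahead=) remaining=[) ) + id $]
Step 7: shift ). Stack=[( ( E )] ptr=4 lookahead=) remaining=[) + id $]
Step 8: reduce F->( E ). Stack=[( F] ptr=4 lookahead=) remaining=[) + id $]
Step 9: reduce T->F. Stack=[( T] ptr=4 lookahead=) remaining=[) + id $]
Step 10: reduce E->T. Stack=[( E] ptr=4 lookahead=) remaining=[) + id $]
Step 11: shift ). Stack=[( E )] ptr=5 lookahead=+ remaining=[+ id $]
Step 12: reduce F->( E ). Stack=[F] ptr=5 lookahead=+ remaining=[+ id $]
Step 13: reduce T->F. Stack=[T] ptr=5 lookahead=+ remaining=[+ id $]
Step 14: reduce E->T. Stack=[E] ptr=5 lookahead=+ remaining=[+ id $]
Step 15: shift +. Stack=[E +] ptr=6 lookahead=id remaining=[id $]
Step 16: shift id. Stack=[E + id] ptr=7 lookahead=$ remaining=[$]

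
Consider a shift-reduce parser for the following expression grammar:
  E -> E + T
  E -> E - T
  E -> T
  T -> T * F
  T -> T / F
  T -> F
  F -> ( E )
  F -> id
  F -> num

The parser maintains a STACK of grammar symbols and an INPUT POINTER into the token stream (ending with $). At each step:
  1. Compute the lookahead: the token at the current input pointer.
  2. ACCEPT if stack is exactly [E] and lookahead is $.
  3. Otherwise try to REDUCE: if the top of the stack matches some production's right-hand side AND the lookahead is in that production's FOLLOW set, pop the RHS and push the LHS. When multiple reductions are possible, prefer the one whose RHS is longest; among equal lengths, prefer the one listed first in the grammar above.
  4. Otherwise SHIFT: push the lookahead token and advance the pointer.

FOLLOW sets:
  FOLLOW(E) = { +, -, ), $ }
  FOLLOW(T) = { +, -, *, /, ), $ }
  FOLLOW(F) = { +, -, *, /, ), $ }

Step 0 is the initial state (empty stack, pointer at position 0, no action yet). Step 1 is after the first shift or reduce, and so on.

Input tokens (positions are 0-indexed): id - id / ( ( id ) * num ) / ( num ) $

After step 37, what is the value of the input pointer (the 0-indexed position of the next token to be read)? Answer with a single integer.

Answer: 15

Derivation:
Step 1: shift id. Stack=[id] ptr=1 lookahead=- remaining=[- id / ( ( id ) * num ) / ( num ) $]
Step 2: reduce F->id. Stack=[F] ptr=1 lookahead=- remaining=[- id / ( ( id ) * num ) / ( num ) $]
Step 3: reduce T->F. Stack=[T] ptr=1 lookahead=- remaining=[- id / ( ( id ) * num ) / ( num ) $]
Step 4: reduce E->T. Stack=[E] ptr=1 lookahead=- remaining=[- id / ( ( id ) * num ) / ( num ) $]
Step 5: shift -. Stack=[E -] ptr=2 lookahead=id remaining=[id / ( ( id ) * num ) / ( num ) $]
Step 6: shift id. Stack=[E - id] ptr=3 lookahead=/ remaining=[/ ( ( id ) * num ) / ( num ) $]
Step 7: reduce F->id. Stack=[E - F] ptr=3 lookahead=/ remaining=[/ ( ( id ) * num ) / ( num ) $]
Step 8: reduce T->F. Stack=[E - T] ptr=3 lookahead=/ remaining=[/ ( ( id ) * num ) / ( num ) $]
Step 9: shift /. Stack=[E - T /] ptr=4 lookahead=( remaining=[( ( id ) * num ) / ( num ) $]
Step 10: shift (. Stack=[E - T / (] ptr=5 lookahead=( remaining=[( id ) * num ) / ( num ) $]
Step 11: shift (. Stack=[E - T / ( (] ptr=6 lookahead=id remaining=[id ) * num ) / ( num ) $]
Step 12: shift id. Stack=[E - T / ( ( id] ptr=7 lookahead=) remaining=[) * num ) / ( num ) $]
Step 13: reduce F->id. Stack=[E - T / ( ( F] ptr=7 lookahead=) remaining=[) * num ) / ( num ) $]
Step 14: reduce T->F. Stack=[E - T / ( ( T] ptr=7 lookahead=) remaining=[) * num ) / ( num ) $]
Step 15: reduce E->T. Stack=[E - T / ( ( E] ptr=7 lookahead=) remaining=[) * num ) / ( num ) $]
Step 16: shift ). Stack=[E - T / ( ( E )] ptr=8 lookahead=* remaining=[* num ) / ( num ) $]
Step 17: reduce F->( E ). Stack=[E - T / ( F] ptr=8 lookahead=* remaining=[* num ) / ( num ) $]
Step 18: reduce T->F. Stack=[E - T / ( T] ptr=8 lookahead=* remaining=[* num ) / ( num ) $]
Step 19: shift *. Stack=[E - T / ( T *] ptr=9 lookahead=num remaining=[num ) / ( num ) $]
Step 20: shift num. Stack=[E - T / ( T * num] ptr=10 lookahead=) remaining=[) / ( num ) $]
Step 21: reduce F->num. Stack=[E - T / ( T * F] ptr=10 lookahead=) remaining=[) / ( num ) $]
Step 22: reduce T->T * F. Stack=[E - T / ( T] ptr=10 lookahead=) remaining=[) / ( num ) $]
Step 23: reduce E->T. Stack=[E - T / ( E] ptr=10 lookahead=) remaining=[) / ( num ) $]
Step 24: shift ). Stack=[E - T / ( E )] ptr=11 lookahead=/ remaining=[/ ( num ) $]
Step 25: reduce F->( E ). Stack=[E - T / F] ptr=11 lookahead=/ remaining=[/ ( num ) $]
Step 26: reduce T->T / F. Stack=[E - T] ptr=11 lookahead=/ remaining=[/ ( num ) $]
Step 27: shift /. Stack=[E - T /] ptr=12 lookahead=( remaining=[( num ) $]
Step 28: shift (. Stack=[E - T / (] ptr=13 lookahead=num remaining=[num ) $]
Step 29: shift num. Stack=[E - T / ( num] ptr=14 lookahead=) remaining=[) $]
Step 30: reduce F->num. Stack=[E - T / ( F] ptr=14 lookahead=) remaining=[) $]
Step 31: reduce T->F. Stack=[E - T / ( T] ptr=14 lookahead=) remaining=[) $]
Step 32: reduce E->T. Stack=[E - T / ( E] ptr=14 lookahead=) remaining=[) $]
Step 33: shift ). Stack=[E - T / ( E )] ptr=15 lookahead=$ remaining=[$]
Step 34: reduce F->( E ). Stack=[E - T / F] ptr=15 lookahead=$ remaining=[$]
Step 35: reduce T->T / F. Stack=[E - T] ptr=15 lookahead=$ remaining=[$]
Step 36: reduce E->E - T. Stack=[E] ptr=15 lookahead=$ remaining=[$]
Step 37: accept. Stack=[E] ptr=15 lookahead=$ remaining=[$]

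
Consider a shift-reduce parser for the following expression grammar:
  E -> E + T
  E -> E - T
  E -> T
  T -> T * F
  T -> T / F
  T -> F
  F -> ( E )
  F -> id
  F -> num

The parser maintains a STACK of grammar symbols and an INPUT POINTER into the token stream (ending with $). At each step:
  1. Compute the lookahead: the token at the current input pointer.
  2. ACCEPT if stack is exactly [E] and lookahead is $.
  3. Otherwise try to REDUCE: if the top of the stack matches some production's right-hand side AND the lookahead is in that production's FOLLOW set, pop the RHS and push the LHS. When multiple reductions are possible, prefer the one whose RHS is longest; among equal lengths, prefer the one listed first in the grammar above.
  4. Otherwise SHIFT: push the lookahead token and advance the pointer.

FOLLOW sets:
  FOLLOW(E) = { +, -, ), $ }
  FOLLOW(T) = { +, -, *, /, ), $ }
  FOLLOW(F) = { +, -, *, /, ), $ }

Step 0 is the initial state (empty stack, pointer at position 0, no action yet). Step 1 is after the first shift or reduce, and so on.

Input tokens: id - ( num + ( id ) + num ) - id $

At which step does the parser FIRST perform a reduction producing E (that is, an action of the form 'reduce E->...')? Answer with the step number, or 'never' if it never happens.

Answer: 4

Derivation:
Step 1: shift id. Stack=[id] ptr=1 lookahead=- remaining=[- ( num + ( id ) + num ) - id $]
Step 2: reduce F->id. Stack=[F] ptr=1 lookahead=- remaining=[- ( num + ( id ) + num ) - id $]
Step 3: reduce T->F. Stack=[T] ptr=1 lookahead=- remaining=[- ( num + ( id ) + num ) - id $]
Step 4: reduce E->T. Stack=[E] ptr=1 lookahead=- remaining=[- ( num + ( id ) + num ) - id $]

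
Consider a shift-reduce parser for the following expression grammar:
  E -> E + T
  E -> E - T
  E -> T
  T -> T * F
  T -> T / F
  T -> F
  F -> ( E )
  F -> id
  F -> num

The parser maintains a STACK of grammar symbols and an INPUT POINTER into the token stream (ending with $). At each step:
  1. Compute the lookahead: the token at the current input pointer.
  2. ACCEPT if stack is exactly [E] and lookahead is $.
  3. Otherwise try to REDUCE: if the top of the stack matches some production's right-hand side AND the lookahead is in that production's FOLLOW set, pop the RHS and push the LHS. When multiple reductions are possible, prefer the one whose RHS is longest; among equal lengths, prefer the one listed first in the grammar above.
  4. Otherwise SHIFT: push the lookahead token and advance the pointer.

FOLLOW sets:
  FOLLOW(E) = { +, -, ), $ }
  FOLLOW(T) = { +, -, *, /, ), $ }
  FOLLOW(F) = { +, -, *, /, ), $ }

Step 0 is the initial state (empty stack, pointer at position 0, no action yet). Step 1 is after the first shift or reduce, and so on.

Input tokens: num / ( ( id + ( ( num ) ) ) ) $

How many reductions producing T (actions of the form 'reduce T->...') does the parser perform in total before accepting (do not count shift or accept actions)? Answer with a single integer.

Answer: 7

Derivation:
Step 1: shift num. Stack=[num] ptr=1 lookahead=/ remaining=[/ ( ( id + ( ( num ) ) ) ) $]
Step 2: reduce F->num. Stack=[F] ptr=1 lookahead=/ remaining=[/ ( ( id + ( ( num ) ) ) ) $]
Step 3: reduce T->F. Stack=[T] ptr=1 lookahead=/ remaining=[/ ( ( id + ( ( num ) ) ) ) $]
Step 4: shift /. Stack=[T /] ptr=2 lookahead=( remaining=[( ( id + ( ( num ) ) ) ) $]
Step 5: shift (. Stack=[T / (] ptr=3 lookahead=( remaining=[( id + ( ( num ) ) ) ) $]
Step 6: shift (. Stack=[T / ( (] ptr=4 lookahead=id remaining=[id + ( ( num ) ) ) ) $]
Step 7: shift id. Stack=[T / ( ( id] ptr=5 lookahead=+ remaining=[+ ( ( num ) ) ) ) $]
Step 8: reduce F->id. Stack=[T / ( ( F] ptr=5 lookahead=+ remaining=[+ ( ( num ) ) ) ) $]
Step 9: reduce T->F. Stack=[T / ( ( T] ptr=5 lookahead=+ remaining=[+ ( ( num ) ) ) ) $]
Step 10: reduce E->T. Stack=[T / ( ( E] ptr=5 lookahead=+ remaining=[+ ( ( num ) ) ) ) $]
Step 11: shift +. Stack=[T / ( ( E +] ptr=6 lookahead=( remaining=[( ( num ) ) ) ) $]
Step 12: shift (. Stack=[T / ( ( E + (] ptr=7 lookahead=( remaining=[( num ) ) ) ) $]
Step 13: shift (. Stack=[T / ( ( E + ( (] ptr=8 lookahead=num remaining=[num ) ) ) ) $]
Step 14: shift num. Stack=[T / ( ( E + ( ( num] ptr=9 lookahead=) remaining=[) ) ) ) $]
Step 15: reduce F->num. Stack=[T / ( ( E + ( ( F] ptr=9 lookahead=) remaining=[) ) ) ) $]
Step 16: reduce T->F. Stack=[T / ( ( E + ( ( T] ptr=9 lookahead=) remaining=[) ) ) ) $]
Step 17: reduce E->T. Stack=[T / ( ( E + ( ( E] ptr=9 lookahead=) remaining=[) ) ) ) $]
Step 18: shift ). Stack=[T / ( ( E + ( ( E )] ptr=10 lookahead=) remaining=[) ) ) $]
Step 19: reduce F->( E ). Stack=[T / ( ( E + ( F] ptr=10 lookahead=) remaining=[) ) ) $]
Step 20: reduce T->F. Stack=[T / ( ( E + ( T] ptr=10 lookahead=) remaining=[) ) ) $]
Step 21: reduce E->T. Stack=[T / ( ( E + ( E] ptr=10 lookahead=) remaining=[) ) ) $]
Step 22: shift ). Stack=[T / ( ( E + ( E )] ptr=11 lookahead=) remaining=[) ) $]
Step 23: reduce F->( E ). Stack=[T / ( ( E + F] ptr=11 lookahead=) remaining=[) ) $]
Step 24: reduce T->F. Stack=[T / ( ( E + T] ptr=11 lookahead=) remaining=[) ) $]
Step 25: reduce E->E + T. Stack=[T / ( ( E] ptr=11 lookahead=) remaining=[) ) $]
Step 26: shift ). Stack=[T / ( ( E )] ptr=12 lookahead=) remaining=[) $]
Step 27: reduce F->( E ). Stack=[T / ( F] ptr=12 lookahead=) remaining=[) $]
Step 28: reduce T->F. Stack=[T / ( T] ptr=12 lookahead=) remaining=[) $]
Step 29: reduce E->T. Stack=[T / ( E] ptr=12 lookahead=) remaining=[) $]
Step 30: shift ). Stack=[T / ( E )] ptr=13 lookahead=$ remaining=[$]
Step 31: reduce F->( E ). Stack=[T / F] ptr=13 lookahead=$ remaining=[$]
Step 32: reduce T->T / F. Stack=[T] ptr=13 lookahead=$ remaining=[$]
Step 33: reduce E->T. Stack=[E] ptr=13 lookahead=$ remaining=[$]
Step 34: accept. Stack=[E] ptr=13 lookahead=$ remaining=[$]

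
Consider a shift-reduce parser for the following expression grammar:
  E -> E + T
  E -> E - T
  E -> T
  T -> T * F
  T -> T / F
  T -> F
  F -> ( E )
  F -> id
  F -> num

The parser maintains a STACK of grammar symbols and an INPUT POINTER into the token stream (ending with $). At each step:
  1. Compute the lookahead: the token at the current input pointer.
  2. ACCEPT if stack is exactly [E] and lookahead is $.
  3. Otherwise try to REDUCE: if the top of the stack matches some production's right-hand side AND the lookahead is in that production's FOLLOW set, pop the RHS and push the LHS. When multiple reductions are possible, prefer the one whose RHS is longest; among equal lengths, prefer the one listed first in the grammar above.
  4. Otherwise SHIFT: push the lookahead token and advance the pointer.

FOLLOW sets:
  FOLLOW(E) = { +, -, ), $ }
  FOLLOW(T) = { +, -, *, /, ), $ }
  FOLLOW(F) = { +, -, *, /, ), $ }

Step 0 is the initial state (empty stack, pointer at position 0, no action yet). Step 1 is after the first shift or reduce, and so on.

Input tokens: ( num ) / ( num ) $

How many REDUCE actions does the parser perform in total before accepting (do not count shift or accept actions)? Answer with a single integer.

Answer: 11

Derivation:
Step 1: shift (. Stack=[(] ptr=1 lookahead=num remaining=[num ) / ( num ) $]
Step 2: shift num. Stack=[( num] ptr=2 lookahead=) remaining=[) / ( num ) $]
Step 3: reduce F->num. Stack=[( F] ptr=2 lookahead=) remaining=[) / ( num ) $]
Step 4: reduce T->F. Stack=[( T] ptr=2 lookahead=) remaining=[) / ( num ) $]
Step 5: reduce E->T. Stack=[( E] ptr=2 lookahead=) remaining=[) / ( num ) $]
Step 6: shift ). Stack=[( E )] ptr=3 lookahead=/ remaining=[/ ( num ) $]
Step 7: reduce F->( E ). Stack=[F] ptr=3 lookahead=/ remaining=[/ ( num ) $]
Step 8: reduce T->F. Stack=[T] ptr=3 lookahead=/ remaining=[/ ( num ) $]
Step 9: shift /. Stack=[T /] ptr=4 lookahead=( remaining=[( num ) $]
Step 10: shift (. Stack=[T / (] ptr=5 lookahead=num remaining=[num ) $]
Step 11: shift num. Stack=[T / ( num] ptr=6 lookahead=) remaining=[) $]
Step 12: reduce F->num. Stack=[T / ( F] ptr=6 lookahead=) remaining=[) $]
Step 13: reduce T->F. Stack=[T / ( T] ptr=6 lookahead=) remaining=[) $]
Step 14: reduce E->T. Stack=[T / ( E] ptr=6 lookahead=) remaining=[) $]
Step 15: shift ). Stack=[T / ( E )] ptr=7 lookahead=$ remaining=[$]
Step 16: reduce F->( E ). Stack=[T / F] ptr=7 lookahead=$ remaining=[$]
Step 17: reduce T->T / F. Stack=[T] ptr=7 lookahead=$ remaining=[$]
Step 18: reduce E->T. Stack=[E] ptr=7 lookahead=$ remaining=[$]
Step 19: accept. Stack=[E] ptr=7 lookahead=$ remaining=[$]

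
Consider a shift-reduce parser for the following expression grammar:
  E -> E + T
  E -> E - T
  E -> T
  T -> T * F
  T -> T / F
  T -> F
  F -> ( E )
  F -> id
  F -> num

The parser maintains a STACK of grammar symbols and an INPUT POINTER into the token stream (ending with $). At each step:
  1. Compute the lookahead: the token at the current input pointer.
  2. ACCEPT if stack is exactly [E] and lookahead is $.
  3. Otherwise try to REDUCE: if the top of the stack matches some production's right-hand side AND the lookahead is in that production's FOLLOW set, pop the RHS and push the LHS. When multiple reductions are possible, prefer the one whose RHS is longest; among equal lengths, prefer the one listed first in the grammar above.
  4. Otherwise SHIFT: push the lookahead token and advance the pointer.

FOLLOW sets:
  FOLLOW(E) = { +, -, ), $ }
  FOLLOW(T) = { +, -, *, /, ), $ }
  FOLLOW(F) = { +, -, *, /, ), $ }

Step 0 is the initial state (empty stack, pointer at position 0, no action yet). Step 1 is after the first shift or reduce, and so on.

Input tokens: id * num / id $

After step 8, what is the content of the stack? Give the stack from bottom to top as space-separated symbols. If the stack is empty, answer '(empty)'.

Answer: T /

Derivation:
Step 1: shift id. Stack=[id] ptr=1 lookahead=* remaining=[* num / id $]
Step 2: reduce F->id. Stack=[F] ptr=1 lookahead=* remaining=[* num / id $]
Step 3: reduce T->F. Stack=[T] ptr=1 lookahead=* remaining=[* num / id $]
Step 4: shift *. Stack=[T *] ptr=2 lookahead=num remaining=[num / id $]
Step 5: shift num. Stack=[T * num] ptr=3 lookahead=/ remaining=[/ id $]
Step 6: reduce F->num. Stack=[T * F] ptr=3 lookahead=/ remaining=[/ id $]
Step 7: reduce T->T * F. Stack=[T] ptr=3 lookahead=/ remaining=[/ id $]
Step 8: shift /. Stack=[T /] ptr=4 lookahead=id remaining=[id $]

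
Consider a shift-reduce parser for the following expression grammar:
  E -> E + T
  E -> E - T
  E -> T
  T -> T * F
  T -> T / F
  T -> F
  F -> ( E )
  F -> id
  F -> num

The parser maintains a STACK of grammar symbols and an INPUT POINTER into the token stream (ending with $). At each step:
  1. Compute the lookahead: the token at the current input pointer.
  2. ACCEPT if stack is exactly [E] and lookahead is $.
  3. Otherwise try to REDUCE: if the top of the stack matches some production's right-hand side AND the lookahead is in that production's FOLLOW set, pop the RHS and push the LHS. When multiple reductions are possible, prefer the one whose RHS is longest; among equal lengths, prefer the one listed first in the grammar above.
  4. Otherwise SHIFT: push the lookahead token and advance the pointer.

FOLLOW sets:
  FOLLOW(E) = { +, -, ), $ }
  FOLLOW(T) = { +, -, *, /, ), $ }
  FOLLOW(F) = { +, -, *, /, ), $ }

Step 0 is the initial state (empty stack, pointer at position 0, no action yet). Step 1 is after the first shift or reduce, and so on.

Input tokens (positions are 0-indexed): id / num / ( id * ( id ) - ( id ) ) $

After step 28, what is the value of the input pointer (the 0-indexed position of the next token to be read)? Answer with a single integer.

Answer: 13

Derivation:
Step 1: shift id. Stack=[id] ptr=1 lookahead=/ remaining=[/ num / ( id * ( id ) - ( id ) ) $]
Step 2: reduce F->id. Stack=[F] ptr=1 lookahead=/ remaining=[/ num / ( id * ( id ) - ( id ) ) $]
Step 3: reduce T->F. Stack=[T] ptr=1 lookahead=/ remaining=[/ num / ( id * ( id ) - ( id ) ) $]
Step 4: shift /. Stack=[T /] ptr=2 lookahead=num remaining=[num / ( id * ( id ) - ( id ) ) $]
Step 5: shift num. Stack=[T / num] ptr=3 lookahead=/ remaining=[/ ( id * ( id ) - ( id ) ) $]
Step 6: reduce F->num. Stack=[T / F] ptr=3 lookahead=/ remaining=[/ ( id * ( id ) - ( id ) ) $]
Step 7: reduce T->T / F. Stack=[T] ptr=3 lookahead=/ remaining=[/ ( id * ( id ) - ( id ) ) $]
Step 8: shift /. Stack=[T /] ptr=4 lookahead=( remaining=[( id * ( id ) - ( id ) ) $]
Step 9: shift (. Stack=[T / (] ptr=5 lookahead=id remaining=[id * ( id ) - ( id ) ) $]
Step 10: shift id. Stack=[T / ( id] ptr=6 lookahead=* remaining=[* ( id ) - ( id ) ) $]
Step 11: reduce F->id. Stack=[T / ( F] ptr=6 lookahead=* remaining=[* ( id ) - ( id ) ) $]
Step 12: reduce T->F. Stack=[T / ( T] ptr=6 lookahead=* remaining=[* ( id ) - ( id ) ) $]
Step 13: shift *. Stack=[T / ( T *] ptr=7 lookahead=( remaining=[( id ) - ( id ) ) $]
Step 14: shift (. Stack=[T / ( T * (] ptr=8 lookahead=id remaining=[id ) - ( id ) ) $]
Step 15: shift id. Stack=[T / ( T * ( id] ptr=9 lookahead=) remaining=[) - ( id ) ) $]
Step 16: reduce F->id. Stack=[T / ( T * ( F] ptr=9 lookahead=) remaining=[) - ( id ) ) $]
Step 17: reduce T->F. Stack=[T / ( T * ( T] ptr=9 lookahead=) remaining=[) - ( id ) ) $]
Step 18: reduce E->T. Stack=[T / ( T * ( E] ptr=9 lookahead=) remaining=[) - ( id ) ) $]
Step 19: shift ). Stack=[T / ( T * ( E )] ptr=10 lookahead=- remaining=[- ( id ) ) $]
Step 20: reduce F->( E ). Stack=[T / ( T * F] ptr=10 lookahead=- remaining=[- ( id ) ) $]
Step 21: reduce T->T * F. Stack=[T / ( T] ptr=10 lookahead=- remaining=[- ( id ) ) $]
Step 22: reduce E->T. Stack=[T / ( E] ptr=10 lookahead=- remaining=[- ( id ) ) $]
Step 23: shift -. Stack=[T / ( E -] ptr=11 lookahead=( remaining=[( id ) ) $]
Step 24: shift (. Stack=[T / ( E - (] ptr=12 lookahead=id remaining=[id ) ) $]
Step 25: shift id. Stack=[T / ( E - ( id] ptr=13 lookahead=) remaining=[) ) $]
Step 26: reduce F->id. Stack=[T / ( E - ( F] ptr=13 lookahead=) remaining=[) ) $]
Step 27: reduce T->F. Stack=[T / ( E - ( T] ptr=13 lookahead=) remaining=[) ) $]
Step 28: reduce E->T. Stack=[T / ( E - ( E] ptr=13 lookahead=) remaining=[) ) $]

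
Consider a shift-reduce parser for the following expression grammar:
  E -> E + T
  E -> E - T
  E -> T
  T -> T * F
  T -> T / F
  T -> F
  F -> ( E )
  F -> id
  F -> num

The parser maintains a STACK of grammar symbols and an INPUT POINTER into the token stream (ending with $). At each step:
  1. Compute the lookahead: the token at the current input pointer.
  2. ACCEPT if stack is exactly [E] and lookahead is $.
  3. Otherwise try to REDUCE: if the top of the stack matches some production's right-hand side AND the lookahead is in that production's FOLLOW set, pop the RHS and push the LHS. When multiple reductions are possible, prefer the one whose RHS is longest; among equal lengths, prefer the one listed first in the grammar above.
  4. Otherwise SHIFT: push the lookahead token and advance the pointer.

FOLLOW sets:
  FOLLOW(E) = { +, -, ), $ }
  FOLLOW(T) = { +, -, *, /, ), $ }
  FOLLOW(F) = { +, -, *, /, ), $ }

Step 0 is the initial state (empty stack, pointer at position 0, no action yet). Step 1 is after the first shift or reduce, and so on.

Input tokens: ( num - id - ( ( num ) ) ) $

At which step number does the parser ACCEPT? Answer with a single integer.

Step 1: shift (. Stack=[(] ptr=1 lookahead=num remaining=[num - id - ( ( num ) ) ) $]
Step 2: shift num. Stack=[( num] ptr=2 lookahead=- remaining=[- id - ( ( num ) ) ) $]
Step 3: reduce F->num. Stack=[( F] ptr=2 lookahead=- remaining=[- id - ( ( num ) ) ) $]
Step 4: reduce T->F. Stack=[( T] ptr=2 lookahead=- remaining=[- id - ( ( num ) ) ) $]
Step 5: reduce E->T. Stack=[( E] ptr=2 lookahead=- remaining=[- id - ( ( num ) ) ) $]
Step 6: shift -. Stack=[( E -] ptr=3 lookahead=id remaining=[id - ( ( num ) ) ) $]
Step 7: shift id. Stack=[( E - id] ptr=4 lookahead=- remaining=[- ( ( num ) ) ) $]
Step 8: reduce F->id. Stack=[( E - F] ptr=4 lookahead=- remaining=[- ( ( num ) ) ) $]
Step 9: reduce T->F. Stack=[( E - T] ptr=4 lookahead=- remaining=[- ( ( num ) ) ) $]
Step 10: reduce E->E - T. Stack=[( E] ptr=4 lookahead=- remaining=[- ( ( num ) ) ) $]
Step 11: shift -. Stack=[( E -] ptr=5 lookahead=( remaining=[( ( num ) ) ) $]
Step 12: shift (. Stack=[( E - (] ptr=6 lookahead=( remaining=[( num ) ) ) $]
Step 13: shift (. Stack=[( E - ( (] ptr=7 lookahead=num remaining=[num ) ) ) $]
Step 14: shift num. Stack=[( E - ( ( num] ptr=8 lookahead=) remaining=[) ) ) $]
Step 15: reduce F->num. Stack=[( E - ( ( F] ptr=8 lookahead=) remaining=[) ) ) $]
Step 16: reduce T->F. Stack=[( E - ( ( T] ptr=8 lookahead=) remaining=[) ) ) $]
Step 17: reduce E->T. Stack=[( E - ( ( E] ptr=8 lookahead=) remaining=[) ) ) $]
Step 18: shift ). Stack=[( E - ( ( E )] ptr=9 lookahead=) remaining=[) ) $]
Step 19: reduce F->( E ). Stack=[( E - ( F] ptr=9 lookahead=) remaining=[) ) $]
Step 20: reduce T->F. Stack=[( E - ( T] ptr=9 lookahead=) remaining=[) ) $]
Step 21: reduce E->T. Stack=[( E - ( E] ptr=9 lookahead=) remaining=[) ) $]
Step 22: shift ). Stack=[( E - ( E )] ptr=10 lookahead=) remaining=[) $]
Step 23: reduce F->( E ). Stack=[( E - F] ptr=10 lookahead=) remaining=[) $]
Step 24: reduce T->F. Stack=[( E - T] ptr=10 lookahead=) remaining=[) $]
Step 25: reduce E->E - T. Stack=[( E] ptr=10 lookahead=) remaining=[) $]
Step 26: shift ). Stack=[( E )] ptr=11 lookahead=$ remaining=[$]
Step 27: reduce F->( E ). Stack=[F] ptr=11 lookahead=$ remaining=[$]
Step 28: reduce T->F. Stack=[T] ptr=11 lookahead=$ remaining=[$]
Step 29: reduce E->T. Stack=[E] ptr=11 lookahead=$ remaining=[$]
Step 30: accept. Stack=[E] ptr=11 lookahead=$ remaining=[$]

Answer: 30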